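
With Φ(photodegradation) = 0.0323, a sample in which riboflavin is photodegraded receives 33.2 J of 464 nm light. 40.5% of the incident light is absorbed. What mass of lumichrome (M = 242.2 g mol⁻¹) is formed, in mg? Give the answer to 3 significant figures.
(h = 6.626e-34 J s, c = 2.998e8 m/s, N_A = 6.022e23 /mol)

Photon energy at 464 nm: hc/λ = (6.626e-34)(2.998e8)/(464e-9) = 4.281e-19 J.
Photons incident: 33.2 / 4.281e-19 = 7.755e19, i.e. 7.755e19/6.022e23 = 1.288e-4 mol.
Photons absorbed: 0.405 × 1.288e-4 = 5.216e-5 mol.
Product: Φ × n_abs = 0.0323 × 5.216e-5 = 1.685e-6 mol.
Mass: 1.685e-6 × 242.2 = 4.081e-4 g = 0.408 mg.

0.408 mg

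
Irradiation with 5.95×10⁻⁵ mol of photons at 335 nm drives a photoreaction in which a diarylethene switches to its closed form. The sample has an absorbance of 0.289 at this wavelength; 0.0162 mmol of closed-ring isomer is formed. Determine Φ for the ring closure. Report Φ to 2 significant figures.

Φ = 0.56

Product: 0.0162 mmol = 1.62×10⁻⁵ mol.
Fraction absorbed: 1 − 10^(−0.289) = 0.4860.
Photons absorbed: 0.4860 × 5.95×10⁻⁵ = 2.892×10⁻⁵ mol.
Φ = 1.62×10⁻⁵ mol / 2.892×10⁻⁵ mol photons = 0.56.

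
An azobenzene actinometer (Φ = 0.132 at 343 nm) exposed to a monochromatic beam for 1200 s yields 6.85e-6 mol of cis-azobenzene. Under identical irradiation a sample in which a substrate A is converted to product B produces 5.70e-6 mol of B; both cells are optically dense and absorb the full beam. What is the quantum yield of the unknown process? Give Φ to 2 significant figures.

Photons absorbed by the actinometer: 6.85e-6 / 0.132 = 5.189e-5 mol.
Φ(unknown) = 5.70e-6 / 5.189e-5 = 0.11.

Φ = 0.11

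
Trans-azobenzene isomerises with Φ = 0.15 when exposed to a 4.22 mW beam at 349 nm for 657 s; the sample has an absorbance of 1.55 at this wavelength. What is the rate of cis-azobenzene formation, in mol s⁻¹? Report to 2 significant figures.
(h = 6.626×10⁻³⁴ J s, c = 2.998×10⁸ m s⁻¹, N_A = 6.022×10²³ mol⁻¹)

Photon energy at 349 nm: hc/λ = (6.626×10⁻³⁴)(2.998×10⁸)/(349×10⁻⁹) = 5.692×10⁻¹⁹ J.
Energy delivered: (4.22 mW)(657 s) = 2.773 J.
Photons incident: 2.773 / 5.692×10⁻¹⁹ = 4.872×10¹⁸, i.e. 4.872×10¹⁸/6.022×10²³ = 8.090×10⁻⁶ mol.
Fraction absorbed: 1 − 10^(−1.55) = 0.9718.
Photons absorbed: 0.9718 × 8.090×10⁻⁶ = 7.862×10⁻⁶ mol.
Product formed: 0.15 × 7.862×10⁻⁶ = 1.179×10⁻⁶ mol.
Rate: 1.179×10⁻⁶ / 657 s = 1.8×10⁻⁹ mol s⁻¹.

1.8×10⁻⁹ mol s⁻¹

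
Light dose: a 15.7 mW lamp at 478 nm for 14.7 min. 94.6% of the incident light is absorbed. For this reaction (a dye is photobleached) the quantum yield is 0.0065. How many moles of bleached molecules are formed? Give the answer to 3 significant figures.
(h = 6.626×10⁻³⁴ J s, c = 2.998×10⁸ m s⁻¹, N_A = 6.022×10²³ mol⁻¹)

Photon energy at 478 nm: hc/λ = (6.626×10⁻³⁴)(2.998×10⁸)/(478×10⁻⁹) = 4.156×10⁻¹⁹ J.
Energy delivered: (15.7 mW)(882 s) = 13.85 J.
Photons incident: 13.85 / 4.156×10⁻¹⁹ = 3.333×10¹⁹, i.e. 3.333×10¹⁹/6.022×10²³ = 5.535×10⁻⁵ mol.
Photons absorbed: 0.946 × 5.535×10⁻⁵ = 5.236×10⁻⁵ mol.
Product: Φ × n_abs = 0.0065 × 5.236×10⁻⁵ = 3.403×10⁻⁷ mol.

3.40×10⁻⁷ mol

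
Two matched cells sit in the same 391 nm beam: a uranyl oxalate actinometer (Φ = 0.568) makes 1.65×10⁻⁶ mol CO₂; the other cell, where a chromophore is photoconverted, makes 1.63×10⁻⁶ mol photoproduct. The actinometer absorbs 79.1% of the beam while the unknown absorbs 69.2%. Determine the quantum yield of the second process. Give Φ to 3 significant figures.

Φ = 0.641

Photons absorbed by the actinometer: 1.65×10⁻⁶ / 0.568 = 2.905×10⁻⁶ mol.
Incident flux: 2.905×10⁻⁶ / 0.791 = 3.673×10⁻⁶ einstein.
Absorbed by unknown: 0.692 × 3.673×10⁻⁶ = 2.542×10⁻⁶ mol.
Φ(unknown) = 1.63×10⁻⁶ / 2.542×10⁻⁶ = 0.641.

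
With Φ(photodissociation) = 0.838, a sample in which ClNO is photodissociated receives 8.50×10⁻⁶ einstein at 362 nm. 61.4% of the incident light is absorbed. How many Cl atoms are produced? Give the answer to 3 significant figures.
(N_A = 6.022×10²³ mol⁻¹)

2.63×10¹⁸ atoms

Photons absorbed: 0.614 × 8.50×10⁻⁶ = 5.219×10⁻⁶ mol.
Product: Φ × n_abs = 0.838 × 5.219×10⁻⁶ = 4.374×10⁻⁶ mol.
As a count: 4.374×10⁻⁶ × 6.022×10²³ = 2.63×10¹⁸.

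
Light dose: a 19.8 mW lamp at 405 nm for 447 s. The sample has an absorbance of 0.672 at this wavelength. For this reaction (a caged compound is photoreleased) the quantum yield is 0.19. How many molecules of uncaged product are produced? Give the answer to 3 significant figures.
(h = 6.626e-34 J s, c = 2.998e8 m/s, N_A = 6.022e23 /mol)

Photon energy at 405 nm: hc/λ = (6.626e-34)(2.998e8)/(405e-9) = 4.905e-19 J.
Energy delivered: (19.8 mW)(447 s) = 8.851 J.
Photons incident: 8.851 / 4.905e-19 = 1.804e19, i.e. 1.804e19/6.022e23 = 2.996e-5 mol.
Fraction absorbed: 1 − 10^(−0.672) = 0.7872.
Photons absorbed: 0.7872 × 2.996e-5 = 2.358e-5 mol.
Product: Φ × n_abs = 0.19 × 2.358e-5 = 4.480e-6 mol.
As a count: 4.480e-6 × 6.022e23 = 2.70e18.

2.70e18 molecules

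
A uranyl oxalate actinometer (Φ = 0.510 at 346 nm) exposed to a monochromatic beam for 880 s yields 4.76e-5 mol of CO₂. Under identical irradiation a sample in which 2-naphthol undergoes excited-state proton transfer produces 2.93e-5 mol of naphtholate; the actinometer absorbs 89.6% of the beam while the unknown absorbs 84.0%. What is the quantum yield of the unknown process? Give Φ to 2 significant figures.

Photons absorbed by the actinometer: 4.76e-5 / 0.510 = 9.333e-5 mol.
Incident flux: 9.333e-5 / 0.896 = 1.042e-4 einstein.
Absorbed by unknown: 0.840 × 1.042e-4 = 8.753e-5 mol.
Φ(unknown) = 2.93e-5 / 8.753e-5 = 0.33.

Φ = 0.33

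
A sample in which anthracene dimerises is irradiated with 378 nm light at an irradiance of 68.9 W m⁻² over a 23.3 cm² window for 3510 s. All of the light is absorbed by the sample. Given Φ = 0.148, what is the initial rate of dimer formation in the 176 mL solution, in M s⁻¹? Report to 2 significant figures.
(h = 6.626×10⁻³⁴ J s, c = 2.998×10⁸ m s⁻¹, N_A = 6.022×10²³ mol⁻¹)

4.3×10⁻⁷ M s⁻¹

Photon energy at 378 nm: hc/λ = (6.626×10⁻³⁴)(2.998×10⁸)/(378×10⁻⁹) = 5.255×10⁻¹⁹ J.
Energy delivered: (68.9 W m⁻²)(23.3×10⁻⁴ m²)(3510 s) = 563.5 J.
Photons incident: 563.5 / 5.255×10⁻¹⁹ = 1.072×10²¹, i.e. 1.072×10²¹/6.022×10²³ = 0.001780 mol.
Product formed: 0.148 × 0.001780 = 2.634×10⁻⁴ mol.
Rate: 2.634×10⁻⁴ mol / (3510 s × 0.176 L) = 4.3×10⁻⁷ M s⁻¹.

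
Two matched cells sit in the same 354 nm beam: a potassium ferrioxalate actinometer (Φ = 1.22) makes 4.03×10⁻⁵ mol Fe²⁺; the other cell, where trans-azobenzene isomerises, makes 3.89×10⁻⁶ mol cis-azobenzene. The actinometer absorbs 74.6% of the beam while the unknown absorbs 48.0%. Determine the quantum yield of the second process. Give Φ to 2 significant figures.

Φ = 0.18

Photons absorbed by the actinometer: 4.03×10⁻⁵ / 1.22 = 3.303×10⁻⁵ mol.
Incident flux: 3.303×10⁻⁵ / 0.746 = 4.428×10⁻⁵ einstein.
Absorbed by unknown: 0.480 × 4.428×10⁻⁵ = 2.125×10⁻⁵ mol.
Φ(unknown) = 3.89×10⁻⁶ / 2.125×10⁻⁵ = 0.18.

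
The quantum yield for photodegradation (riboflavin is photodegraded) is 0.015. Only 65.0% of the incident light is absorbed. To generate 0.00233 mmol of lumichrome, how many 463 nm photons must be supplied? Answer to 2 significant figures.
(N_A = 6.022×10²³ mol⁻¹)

1.4×10²⁰ photons

Product: 0.00233 mmol = 2.33×10⁻⁶ mol.
Photons that must be absorbed: 2.33×10⁻⁶ / 0.015 = 1.553×10⁻⁴ mol.
Incident photons needed: 1.553×10⁻⁴ / 0.650 = 2.389×10⁻⁴ mol.
Photon count: 2.389×10⁻⁴ × 6.022×10²³ = 1.4×10²⁰.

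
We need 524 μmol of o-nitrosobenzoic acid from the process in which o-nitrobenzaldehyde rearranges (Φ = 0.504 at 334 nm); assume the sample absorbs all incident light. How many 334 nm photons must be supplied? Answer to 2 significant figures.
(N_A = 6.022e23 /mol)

6.3e20 photons

Product: 524 μmol = 5.24e-4 mol.
Photons that must be absorbed: 5.24e-4 / 0.504 = 0.001040 mol.
Photon count: 0.001040 × 6.022e23 = 6.3e20.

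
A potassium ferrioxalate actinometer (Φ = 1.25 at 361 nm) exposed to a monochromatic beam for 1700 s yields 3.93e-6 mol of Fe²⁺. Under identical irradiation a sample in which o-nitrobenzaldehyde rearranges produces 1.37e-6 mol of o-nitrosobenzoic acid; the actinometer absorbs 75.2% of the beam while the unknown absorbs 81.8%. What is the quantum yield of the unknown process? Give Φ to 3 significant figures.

Φ = 0.401

Photons absorbed by the actinometer: 3.93e-6 / 1.25 = 3.144e-6 mol.
Incident flux: 3.144e-6 / 0.752 = 4.181e-6 einstein.
Absorbed by unknown: 0.818 × 4.181e-6 = 3.420e-6 mol.
Φ(unknown) = 1.37e-6 / 3.420e-6 = 0.401.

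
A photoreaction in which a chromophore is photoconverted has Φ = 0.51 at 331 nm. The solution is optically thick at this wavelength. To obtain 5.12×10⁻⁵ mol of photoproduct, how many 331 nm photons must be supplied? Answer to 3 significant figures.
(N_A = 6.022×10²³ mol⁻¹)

6.05×10¹⁹ photons

Photons that must be absorbed: 5.12×10⁻⁵ / 0.51 = 1.004×10⁻⁴ mol.
Photon count: 1.004×10⁻⁴ × 6.022×10²³ = 6.05×10¹⁹.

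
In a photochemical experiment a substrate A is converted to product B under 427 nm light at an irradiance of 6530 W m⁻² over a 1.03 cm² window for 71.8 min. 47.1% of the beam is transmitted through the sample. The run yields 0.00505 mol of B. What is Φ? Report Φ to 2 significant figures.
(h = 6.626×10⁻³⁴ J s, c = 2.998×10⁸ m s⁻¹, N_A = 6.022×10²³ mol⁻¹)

Photon energy at 427 nm: hc/λ = (6.626×10⁻³⁴)(2.998×10⁸)/(427×10⁻⁹) = 4.652×10⁻¹⁹ J.
Energy delivered: (6530 W m⁻²)(1.03×10⁻⁴ m²)(4308 s) = 2898 J.
Photons incident: 2898 / 4.652×10⁻¹⁹ = 6.230×10²¹, i.e. 6.230×10²¹/6.022×10²³ = 0.01035 mol.
Fraction absorbed: 1 − 47.1/100 = 0.5290.
Photons absorbed: 0.5290 × 0.01035 = 0.005475 mol.
Φ = 0.00505 mol / 0.005475 mol photons = 0.92.

Φ = 0.92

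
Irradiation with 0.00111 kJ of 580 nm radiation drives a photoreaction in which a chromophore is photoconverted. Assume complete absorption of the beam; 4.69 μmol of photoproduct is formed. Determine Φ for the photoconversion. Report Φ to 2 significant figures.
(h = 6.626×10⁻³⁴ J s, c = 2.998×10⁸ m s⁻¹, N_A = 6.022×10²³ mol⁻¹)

Φ = 0.87

Product: 4.69 μmol = 4.69×10⁻⁶ mol.
Photon energy at 580 nm: hc/λ = (6.626×10⁻³⁴)(2.998×10⁸)/(580×10⁻⁹) = 3.425×10⁻¹⁹ J.
Incident energy: 0.00111 kJ = 1.11 J.
Photons incident: 1.11 / 3.425×10⁻¹⁹ = 3.241×10¹⁸, i.e. 3.241×10¹⁸/6.022×10²³ = 5.382×10⁻⁶ mol.
Φ = 4.69×10⁻⁶ mol / 5.382×10⁻⁶ mol photons = 0.87.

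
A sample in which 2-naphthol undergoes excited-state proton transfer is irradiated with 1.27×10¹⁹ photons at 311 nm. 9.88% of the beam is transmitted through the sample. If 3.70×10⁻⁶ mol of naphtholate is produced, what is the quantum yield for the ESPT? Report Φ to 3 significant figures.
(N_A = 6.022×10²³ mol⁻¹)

Φ = 0.195

Moles of photons: 1.27×10¹⁹ / 6.022×10²³ = 2.109×10⁻⁵ mol.
Fraction absorbed: 1 − 9.88/100 = 0.9012.
Photons absorbed: 0.9012 × 2.109×10⁻⁵ = 1.901×10⁻⁵ mol.
Φ = 3.70×10⁻⁶ mol / 1.901×10⁻⁵ mol photons = 0.195.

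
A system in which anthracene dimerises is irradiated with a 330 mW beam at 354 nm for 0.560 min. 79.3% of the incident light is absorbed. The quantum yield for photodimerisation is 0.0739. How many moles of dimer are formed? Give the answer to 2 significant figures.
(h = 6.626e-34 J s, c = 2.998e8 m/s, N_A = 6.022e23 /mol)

Photon energy at 354 nm: hc/λ = (6.626e-34)(2.998e8)/(354e-9) = 5.612e-19 J.
Energy delivered: (330 mW)(33.6 s) = 11.09 J.
Photons incident: 11.09 / 5.612e-19 = 1.976e19, i.e. 1.976e19/6.022e23 = 3.281e-5 mol.
Photons absorbed: 0.793 × 3.281e-5 = 2.602e-5 mol.
Product: Φ × n_abs = 0.0739 × 2.602e-5 = 1.923e-6 mol.

1.9e-6 mol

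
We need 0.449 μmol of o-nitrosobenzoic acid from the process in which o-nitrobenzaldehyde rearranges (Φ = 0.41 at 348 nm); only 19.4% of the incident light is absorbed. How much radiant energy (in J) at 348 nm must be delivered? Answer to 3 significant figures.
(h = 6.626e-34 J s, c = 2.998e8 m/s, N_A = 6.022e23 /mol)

Product: 0.449 μmol = 4.49e-7 mol.
Photons that must be absorbed: 4.49e-7 / 0.41 = 1.095e-6 mol.
Incident photons needed: 1.095e-6 / 0.194 = 5.644e-6 mol.
Photon energy: hc/λ = 5.708e-19 J; per mole, 3.437e5 J mol⁻¹.
Energy required: 5.644e-6 × 3.437e5 = 1.94 J.

1.94 J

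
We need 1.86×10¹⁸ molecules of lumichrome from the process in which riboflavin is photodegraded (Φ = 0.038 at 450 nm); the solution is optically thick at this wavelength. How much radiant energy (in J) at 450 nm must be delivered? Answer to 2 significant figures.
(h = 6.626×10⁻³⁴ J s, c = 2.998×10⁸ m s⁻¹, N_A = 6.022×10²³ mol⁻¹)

22 J

Product: 1.86×10¹⁸ / 6.022×10²³ = 3.089×10⁻⁶ mol.
Photons that must be absorbed: 3.089×10⁻⁶ / 0.038 = 8.129×10⁻⁵ mol.
Photon energy: hc/λ = 4.414×10⁻¹⁹ J; per mole, 2.658×10⁵ J mol⁻¹.
Energy required: 8.129×10⁻⁵ × 2.658×10⁵ = 22 J.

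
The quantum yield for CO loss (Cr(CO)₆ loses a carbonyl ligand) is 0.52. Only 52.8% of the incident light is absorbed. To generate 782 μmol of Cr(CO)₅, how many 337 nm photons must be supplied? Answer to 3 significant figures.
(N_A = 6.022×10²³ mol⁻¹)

Product: 782 μmol = 7.82×10⁻⁴ mol.
Photons that must be absorbed: 7.82×10⁻⁴ / 0.52 = 0.001504 mol.
Incident photons needed: 0.001504 / 0.528 = 0.002848 mol.
Photon count: 0.002848 × 6.022×10²³ = 1.72×10²¹.

1.72×10²¹ photons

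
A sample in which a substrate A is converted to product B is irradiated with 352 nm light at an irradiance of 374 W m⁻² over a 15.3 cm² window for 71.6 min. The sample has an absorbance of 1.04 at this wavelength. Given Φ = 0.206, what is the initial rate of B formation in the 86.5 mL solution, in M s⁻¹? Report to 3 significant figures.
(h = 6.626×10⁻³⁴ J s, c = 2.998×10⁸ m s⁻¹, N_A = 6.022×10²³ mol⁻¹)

Photon energy at 352 nm: hc/λ = (6.626×10⁻³⁴)(2.998×10⁸)/(352×10⁻⁹) = 5.643×10⁻¹⁹ J.
Energy delivered: (374 W m⁻²)(15.3×10⁻⁴ m²)(4296 s) = 2458 J.
Photons incident: 2458 / 5.643×10⁻¹⁹ = 4.356×10²¹, i.e. 4.356×10²¹/6.022×10²³ = 0.007233 mol.
Fraction absorbed: 1 − 10^(−1.04) = 0.9088.
Photons absorbed: 0.9088 × 0.007233 = 0.006573 mol.
Product formed: 0.206 × 0.006573 = 0.001354 mol.
Rate: 0.001354 mol / (4296 s × 0.0865 L) = 3.64×10⁻⁶ M s⁻¹.

3.64×10⁻⁶ M s⁻¹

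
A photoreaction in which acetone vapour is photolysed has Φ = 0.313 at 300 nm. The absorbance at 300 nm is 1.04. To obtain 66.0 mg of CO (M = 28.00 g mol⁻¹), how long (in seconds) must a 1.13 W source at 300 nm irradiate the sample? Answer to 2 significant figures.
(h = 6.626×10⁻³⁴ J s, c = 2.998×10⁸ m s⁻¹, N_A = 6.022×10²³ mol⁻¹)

t ≈ 2900 s

Product: 66.0 mg / 28.00 g mol⁻¹ = 0.002357 mol.
Photons that must be absorbed: 0.002357 / 0.313 = 0.007530 mol.
Fraction absorbed: 1 − 10^(−1.04) = 0.9088.
Incident photons needed: 0.007530 / 0.9088 = 0.008286 mol.
Photon energy: hc/λ = 6.622×10⁻¹⁹ J; per mole, 3.988×10⁵ J mol⁻¹.
Energy required: 0.008286 × 3.988×10⁵ = 3304 J.
Time: 3304 J / 1.13 W = 2900 s.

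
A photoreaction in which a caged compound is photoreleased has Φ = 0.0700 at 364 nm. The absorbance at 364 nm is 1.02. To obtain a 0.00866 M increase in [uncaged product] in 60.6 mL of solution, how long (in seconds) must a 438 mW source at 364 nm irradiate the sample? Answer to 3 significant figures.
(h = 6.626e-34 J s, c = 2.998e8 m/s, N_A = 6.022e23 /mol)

Product: (0.00866 M)(0.0606 L) = 5.248e-4 mol.
Photons that must be absorbed: 5.248e-4 / 0.0700 = 0.007497 mol.
Fraction absorbed: 1 − 10^(−1.02) = 0.9045.
Incident photons needed: 0.007497 / 0.9045 = 0.008289 mol.
Photon energy: hc/λ = 5.457e-19 J; per mole, 3.286e5 J mol⁻¹.
Energy required: 0.008289 × 3.286e5 = 2724 J.
Time: 2724 J / 0.438 W = 6220 s.

t ≈ 6220 s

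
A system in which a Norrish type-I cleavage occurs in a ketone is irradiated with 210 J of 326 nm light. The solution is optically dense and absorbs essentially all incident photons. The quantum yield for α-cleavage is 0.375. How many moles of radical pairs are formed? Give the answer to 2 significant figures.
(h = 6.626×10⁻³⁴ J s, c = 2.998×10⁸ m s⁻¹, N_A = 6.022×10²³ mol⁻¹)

Photon energy at 326 nm: hc/λ = (6.626×10⁻³⁴)(2.998×10⁸)/(326×10⁻⁹) = 6.093×10⁻¹⁹ J.
Photons incident: 210 / 6.093×10⁻¹⁹ = 3.447×10²⁰, i.e. 3.447×10²⁰/6.022×10²³ = 5.724×10⁻⁴ mol.
Product: Φ × n_abs = 0.375 × 5.724×10⁻⁴ = 2.147×10⁻⁴ mol.

2.1×10⁻⁴ mol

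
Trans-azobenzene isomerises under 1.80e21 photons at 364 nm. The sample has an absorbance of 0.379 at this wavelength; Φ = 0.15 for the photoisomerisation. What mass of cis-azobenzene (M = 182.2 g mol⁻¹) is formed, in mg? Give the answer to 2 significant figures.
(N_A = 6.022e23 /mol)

48 mg

Moles of photons: 1.80e21 / 6.022e23 = 0.002989 mol.
Fraction absorbed: 1 − 10^(−0.379) = 0.5822.
Photons absorbed: 0.5822 × 0.002989 = 0.001740 mol.
Product: Φ × n_abs = 0.15 × 0.001740 = 2.610e-4 mol.
Mass: 2.610e-4 × 182.2 = 0.04755 g = 48 mg.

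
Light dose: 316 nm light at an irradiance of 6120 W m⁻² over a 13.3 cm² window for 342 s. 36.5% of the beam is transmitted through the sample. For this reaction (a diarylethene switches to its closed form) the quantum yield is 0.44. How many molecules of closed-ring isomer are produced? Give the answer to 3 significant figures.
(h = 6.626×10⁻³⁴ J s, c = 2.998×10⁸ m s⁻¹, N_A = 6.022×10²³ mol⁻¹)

1.24×10²¹ molecules

Photon energy at 316 nm: hc/λ = (6.626×10⁻³⁴)(2.998×10⁸)/(316×10⁻⁹) = 6.286×10⁻¹⁹ J.
Energy delivered: (6120 W m⁻²)(13.3×10⁻⁴ m²)(342 s) = 2784 J.
Photons incident: 2784 / 6.286×10⁻¹⁹ = 4.429×10²¹, i.e. 4.429×10²¹/6.022×10²³ = 0.007355 mol.
Fraction absorbed: 1 − 36.5/100 = 0.6350.
Photons absorbed: 0.6350 × 0.007355 = 0.004670 mol.
Product: Φ × n_abs = 0.44 × 0.004670 = 0.002055 mol.
As a count: 0.002055 × 6.022×10²³ = 1.24×10²¹.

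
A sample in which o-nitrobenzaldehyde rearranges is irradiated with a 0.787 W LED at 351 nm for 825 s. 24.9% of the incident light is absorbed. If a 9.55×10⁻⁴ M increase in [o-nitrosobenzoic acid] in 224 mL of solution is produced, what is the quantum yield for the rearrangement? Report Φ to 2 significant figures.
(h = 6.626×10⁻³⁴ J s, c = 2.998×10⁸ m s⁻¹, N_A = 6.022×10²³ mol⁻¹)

Product: (9.55×10⁻⁴ M)(0.224 L) = 2.139×10⁻⁴ mol.
Photon energy at 351 nm: hc/λ = (6.626×10⁻³⁴)(2.998×10⁸)/(351×10⁻⁹) = 5.659×10⁻¹⁹ J.
Energy delivered: (0.787 W)(825 s) = 649.3 J.
Photons incident: 649.3 / 5.659×10⁻¹⁹ = 1.147×10²¹, i.e. 1.147×10²¹/6.022×10²³ = 0.001905 mol.
Photons absorbed: 0.249 × 0.001905 = 4.743×10⁻⁴ mol.
Φ = 2.139×10⁻⁴ mol / 4.743×10⁻⁴ mol photons = 0.45.

Φ = 0.45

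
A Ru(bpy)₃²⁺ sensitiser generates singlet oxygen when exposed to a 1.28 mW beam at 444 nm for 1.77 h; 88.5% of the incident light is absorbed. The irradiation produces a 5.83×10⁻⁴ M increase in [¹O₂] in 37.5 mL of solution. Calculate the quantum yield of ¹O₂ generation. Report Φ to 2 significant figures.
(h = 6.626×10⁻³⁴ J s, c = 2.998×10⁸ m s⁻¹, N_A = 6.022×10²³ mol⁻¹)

Product: (5.83×10⁻⁴ M)(0.0375 L) = 2.186×10⁻⁵ mol.
Photon energy at 444 nm: hc/λ = (6.626×10⁻³⁴)(2.998×10⁸)/(444×10⁻⁹) = 4.474×10⁻¹⁹ J.
Energy delivered: (1.28 mW)(6372 s) = 8.156 J.
Photons incident: 8.156 / 4.474×10⁻¹⁹ = 1.823×10¹⁹, i.e. 1.823×10¹⁹/6.022×10²³ = 3.027×10⁻⁵ mol.
Photons absorbed: 0.885 × 3.027×10⁻⁵ = 2.679×10⁻⁵ mol.
Φ = 2.186×10⁻⁵ mol / 2.679×10⁻⁵ mol photons = 0.82.

Φ = 0.82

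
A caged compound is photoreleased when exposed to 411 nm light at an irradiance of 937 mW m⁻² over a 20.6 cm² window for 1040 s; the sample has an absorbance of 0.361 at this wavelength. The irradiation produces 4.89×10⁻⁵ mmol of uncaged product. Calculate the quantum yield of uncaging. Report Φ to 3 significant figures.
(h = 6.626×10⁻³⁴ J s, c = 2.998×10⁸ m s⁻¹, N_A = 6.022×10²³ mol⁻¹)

Φ = 0.0126

Product: 4.89×10⁻⁵ mmol = 4.89×10⁻⁸ mol.
Photon energy at 411 nm: hc/λ = (6.626×10⁻³⁴)(2.998×10⁸)/(411×10⁻⁹) = 4.833×10⁻¹⁹ J.
Energy delivered: (937 mW m⁻²)(20.6×10⁻⁴ m²)(1040 s) = 2.007 J.
Photons incident: 2.007 / 4.833×10⁻¹⁹ = 4.153×10¹⁸, i.e. 4.153×10¹⁸/6.022×10²³ = 6.896×10⁻⁶ mol.
Fraction absorbed: 1 − 10^(−0.361) = 0.5645.
Photons absorbed: 0.5645 × 6.896×10⁻⁶ = 3.893×10⁻⁶ mol.
Φ = 4.89×10⁻⁸ mol / 3.893×10⁻⁶ mol photons = 0.0126.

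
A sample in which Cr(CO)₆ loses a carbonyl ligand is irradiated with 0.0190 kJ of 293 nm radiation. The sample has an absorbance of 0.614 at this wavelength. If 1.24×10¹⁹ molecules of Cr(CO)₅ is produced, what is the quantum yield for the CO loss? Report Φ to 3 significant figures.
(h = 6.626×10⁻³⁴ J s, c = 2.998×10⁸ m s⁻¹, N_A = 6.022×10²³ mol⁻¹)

Φ = 0.585

Product: 1.24×10¹⁹ / 6.022×10²³ = 2.059×10⁻⁵ mol.
Photon energy at 293 nm: hc/λ = (6.626×10⁻³⁴)(2.998×10⁸)/(293×10⁻⁹) = 6.780×10⁻¹⁹ J.
Incident energy: 0.0190 kJ = 19.0 J.
Photons incident: 19.0 / 6.780×10⁻¹⁹ = 2.802×10¹⁹, i.e. 2.802×10¹⁹/6.022×10²³ = 4.653×10⁻⁵ mol.
Fraction absorbed: 1 − 10^(−0.614) = 0.7568.
Photons absorbed: 0.7568 × 4.653×10⁻⁵ = 3.521×10⁻⁵ mol.
Φ = 2.059×10⁻⁵ mol / 3.521×10⁻⁵ mol photons = 0.585.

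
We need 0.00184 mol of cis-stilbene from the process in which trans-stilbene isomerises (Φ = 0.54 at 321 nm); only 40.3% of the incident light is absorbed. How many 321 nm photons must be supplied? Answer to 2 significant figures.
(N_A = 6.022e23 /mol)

5.1e21 photons

Photons that must be absorbed: 0.00184 / 0.54 = 0.003407 mol.
Incident photons needed: 0.003407 / 0.403 = 0.008454 mol.
Photon count: 0.008454 × 6.022e23 = 5.1e21.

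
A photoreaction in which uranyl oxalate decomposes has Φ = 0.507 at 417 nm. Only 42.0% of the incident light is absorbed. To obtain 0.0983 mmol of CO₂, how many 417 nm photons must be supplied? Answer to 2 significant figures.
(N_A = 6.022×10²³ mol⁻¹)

2.8×10²⁰ photons

Product: 0.0983 mmol = 9.83×10⁻⁵ mol.
Photons that must be absorbed: 9.83×10⁻⁵ / 0.507 = 1.939×10⁻⁴ mol.
Incident photons needed: 1.939×10⁻⁴ / 0.420 = 4.617×10⁻⁴ mol.
Photon count: 4.617×10⁻⁴ × 6.022×10²³ = 2.8×10²⁰.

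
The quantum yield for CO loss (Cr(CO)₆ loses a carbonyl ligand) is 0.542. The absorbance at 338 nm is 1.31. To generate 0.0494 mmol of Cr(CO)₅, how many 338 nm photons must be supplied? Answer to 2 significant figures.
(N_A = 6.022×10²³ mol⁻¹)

Product: 0.0494 mmol = 4.94×10⁻⁵ mol.
Photons that must be absorbed: 4.94×10⁻⁵ / 0.542 = 9.114×10⁻⁵ mol.
Fraction absorbed: 1 − 10^(−1.31) = 0.9510.
Incident photons needed: 9.114×10⁻⁵ / 0.9510 = 9.584×10⁻⁵ mol.
Photon count: 9.584×10⁻⁵ × 6.022×10²³ = 5.8×10¹⁹.

5.8×10¹⁹ photons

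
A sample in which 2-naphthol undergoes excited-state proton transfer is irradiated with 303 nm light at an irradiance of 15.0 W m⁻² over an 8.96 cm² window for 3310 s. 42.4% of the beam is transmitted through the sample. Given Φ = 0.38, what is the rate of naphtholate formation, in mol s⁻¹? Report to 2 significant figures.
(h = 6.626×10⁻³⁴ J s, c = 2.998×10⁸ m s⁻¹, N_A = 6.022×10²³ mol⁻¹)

Photon energy at 303 nm: hc/λ = (6.626×10⁻³⁴)(2.998×10⁸)/(303×10⁻⁹) = 6.556×10⁻¹⁹ J.
Energy delivered: (15.0 W m⁻²)(8.96×10⁻⁴ m²)(3310 s) = 44.49 J.
Photons incident: 44.49 / 6.556×10⁻¹⁹ = 6.786×10¹⁹, i.e. 6.786×10¹⁹/6.022×10²³ = 1.127×10⁻⁴ mol.
Fraction absorbed: 1 − 42.4/100 = 0.5760.
Photons absorbed: 0.5760 × 1.127×10⁻⁴ = 6.492×10⁻⁵ mol.
Product formed: 0.38 × 6.492×10⁻⁵ = 2.467×10⁻⁵ mol.
Rate: 2.467×10⁻⁵ / 3310 s = 7.5×10⁻⁹ mol s⁻¹.

7.5×10⁻⁹ mol s⁻¹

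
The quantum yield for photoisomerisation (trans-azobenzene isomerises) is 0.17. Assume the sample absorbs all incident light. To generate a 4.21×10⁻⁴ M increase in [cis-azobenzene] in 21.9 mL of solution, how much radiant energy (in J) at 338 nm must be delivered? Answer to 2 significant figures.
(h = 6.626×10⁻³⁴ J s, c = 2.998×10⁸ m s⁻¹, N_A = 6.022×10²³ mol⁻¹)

Product: (4.21×10⁻⁴ M)(0.0219 L) = 9.220×10⁻⁶ mol.
Photons that must be absorbed: 9.220×10⁻⁶ / 0.17 = 5.424×10⁻⁵ mol.
Photon energy: hc/λ = 5.877×10⁻¹⁹ J; per mole, 3.539×10⁵ J mol⁻¹.
Energy required: 5.424×10⁻⁵ × 3.539×10⁵ = 19 J.

19 J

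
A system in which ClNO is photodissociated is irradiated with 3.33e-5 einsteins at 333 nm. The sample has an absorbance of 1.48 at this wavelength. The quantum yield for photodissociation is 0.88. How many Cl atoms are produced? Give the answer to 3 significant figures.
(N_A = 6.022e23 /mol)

Fraction absorbed: 1 − 10^(−1.48) = 0.9669.
Photons absorbed: 0.9669 × 3.33e-5 = 3.220e-5 mol.
Product: Φ × n_abs = 0.88 × 3.220e-5 = 2.834e-5 mol.
As a count: 2.834e-5 × 6.022e23 = 1.71e19.

1.71e19 atoms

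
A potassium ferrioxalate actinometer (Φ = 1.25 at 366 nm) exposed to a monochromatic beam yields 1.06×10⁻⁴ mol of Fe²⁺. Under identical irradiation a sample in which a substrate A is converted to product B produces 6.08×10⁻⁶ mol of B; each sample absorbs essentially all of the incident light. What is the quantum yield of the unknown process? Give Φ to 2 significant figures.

Φ = 0.072

Photons absorbed by the actinometer: 1.06×10⁻⁴ / 1.25 = 8.480×10⁻⁵ mol.
Φ(unknown) = 6.08×10⁻⁶ / 8.480×10⁻⁵ = 0.072.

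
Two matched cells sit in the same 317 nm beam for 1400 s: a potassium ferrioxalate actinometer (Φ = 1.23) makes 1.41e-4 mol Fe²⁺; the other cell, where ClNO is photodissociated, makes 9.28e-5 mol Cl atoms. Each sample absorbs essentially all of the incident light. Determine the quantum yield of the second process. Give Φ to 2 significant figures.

Photons absorbed by the actinometer: 1.41e-4 / 1.23 = 1.146e-4 mol.
Φ(unknown) = 9.28e-5 / 1.146e-4 = 0.81.

Φ = 0.81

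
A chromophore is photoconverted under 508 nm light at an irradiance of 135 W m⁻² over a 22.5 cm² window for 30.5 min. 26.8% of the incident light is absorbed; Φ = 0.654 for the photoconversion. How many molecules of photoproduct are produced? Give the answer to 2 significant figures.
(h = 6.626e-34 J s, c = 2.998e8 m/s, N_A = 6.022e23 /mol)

Photon energy at 508 nm: hc/λ = (6.626e-34)(2.998e8)/(508e-9) = 3.910e-19 J.
Energy delivered: (135 W m⁻²)(22.5e-4 m²)(1830 s) = 555.9 J.
Photons incident: 555.9 / 3.910e-19 = 1.422e21, i.e. 1.422e21/6.022e23 = 0.002361 mol.
Photons absorbed: 0.268 × 0.002361 = 6.327e-4 mol.
Product: Φ × n_abs = 0.654 × 6.327e-4 = 4.138e-4 mol.
As a count: 4.138e-4 × 6.022e23 = 2.5e20.

2.5e20 molecules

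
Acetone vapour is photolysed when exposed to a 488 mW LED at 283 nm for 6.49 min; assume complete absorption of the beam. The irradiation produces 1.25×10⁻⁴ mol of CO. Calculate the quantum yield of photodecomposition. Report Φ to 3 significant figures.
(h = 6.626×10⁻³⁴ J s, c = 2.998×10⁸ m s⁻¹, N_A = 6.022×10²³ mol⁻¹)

Photon energy at 283 nm: hc/λ = (6.626×10⁻³⁴)(2.998×10⁸)/(283×10⁻⁹) = 7.019×10⁻¹⁹ J.
Energy delivered: (488 mW)(389.4 s) = 190.0 J.
Photons incident: 190.0 / 7.019×10⁻¹⁹ = 2.707×10²⁰, i.e. 2.707×10²⁰/6.022×10²³ = 4.495×10⁻⁴ mol.
Φ = 1.25×10⁻⁴ mol / 4.495×10⁻⁴ mol photons = 0.278.

Φ = 0.278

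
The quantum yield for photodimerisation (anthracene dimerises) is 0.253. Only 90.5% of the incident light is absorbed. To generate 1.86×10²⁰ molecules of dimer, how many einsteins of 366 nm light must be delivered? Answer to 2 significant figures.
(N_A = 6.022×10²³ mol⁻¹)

0.0013 einstein

Product: 1.86×10²⁰ / 6.022×10²³ = 3.089×10⁻⁴ mol.
Photons that must be absorbed: 3.089×10⁻⁴ / 0.253 = 0.001221 mol.
Incident photons needed: 0.001221 / 0.905 = 0.001349 mol.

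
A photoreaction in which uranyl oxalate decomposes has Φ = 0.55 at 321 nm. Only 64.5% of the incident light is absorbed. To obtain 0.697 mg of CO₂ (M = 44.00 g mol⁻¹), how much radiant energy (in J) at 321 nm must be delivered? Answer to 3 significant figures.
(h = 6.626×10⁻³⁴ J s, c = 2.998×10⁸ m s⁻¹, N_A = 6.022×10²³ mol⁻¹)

16.6 J

Product: 0.697 mg / 44.00 g mol⁻¹ = 1.584×10⁻⁵ mol.
Photons that must be absorbed: 1.584×10⁻⁵ / 0.55 = 2.880×10⁻⁵ mol.
Incident photons needed: 2.880×10⁻⁵ / 0.645 = 4.465×10⁻⁵ mol.
Photon energy: hc/λ = 6.188×10⁻¹⁹ J; per mole, 3.726×10⁵ J mol⁻¹.
Energy required: 4.465×10⁻⁵ × 3.726×10⁵ = 16.6 J.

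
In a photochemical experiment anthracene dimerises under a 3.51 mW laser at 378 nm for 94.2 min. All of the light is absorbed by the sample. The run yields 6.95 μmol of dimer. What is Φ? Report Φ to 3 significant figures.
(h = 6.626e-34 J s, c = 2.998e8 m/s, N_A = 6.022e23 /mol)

Φ = 0.111

Product: 6.95 μmol = 6.95e-6 mol.
Photon energy at 378 nm: hc/λ = (6.626e-34)(2.998e8)/(378e-9) = 5.255e-19 J.
Energy delivered: (3.51 mW)(5652 s) = 19.84 J.
Photons incident: 19.84 / 5.255e-19 = 3.775e19, i.e. 3.775e19/6.022e23 = 6.269e-5 mol.
Φ = 6.95e-6 mol / 6.269e-5 mol photons = 0.111.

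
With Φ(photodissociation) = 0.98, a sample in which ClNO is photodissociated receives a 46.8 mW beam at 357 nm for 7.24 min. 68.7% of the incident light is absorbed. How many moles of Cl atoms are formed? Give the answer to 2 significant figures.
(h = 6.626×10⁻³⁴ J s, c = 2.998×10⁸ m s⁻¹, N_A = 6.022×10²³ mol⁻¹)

4.1×10⁻⁵ mol

Photon energy at 357 nm: hc/λ = (6.626×10⁻³⁴)(2.998×10⁸)/(357×10⁻⁹) = 5.564×10⁻¹⁹ J.
Energy delivered: (46.8 mW)(434.4 s) = 20.33 J.
Photons incident: 20.33 / 5.564×10⁻¹⁹ = 3.654×10¹⁹, i.e. 3.654×10¹⁹/6.022×10²³ = 6.068×10⁻⁵ mol.
Photons absorbed: 0.687 × 6.068×10⁻⁵ = 4.169×10⁻⁵ mol.
Product: Φ × n_abs = 0.98 × 4.169×10⁻⁵ = 4.086×10⁻⁵ mol.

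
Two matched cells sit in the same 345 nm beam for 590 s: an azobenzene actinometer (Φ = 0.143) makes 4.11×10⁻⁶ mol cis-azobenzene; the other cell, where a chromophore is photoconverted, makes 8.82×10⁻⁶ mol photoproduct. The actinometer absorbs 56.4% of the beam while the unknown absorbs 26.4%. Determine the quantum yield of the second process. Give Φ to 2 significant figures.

Φ = 0.66

Photons absorbed by the actinometer: 4.11×10⁻⁶ / 0.143 = 2.874×10⁻⁵ mol.
Incident flux: 2.874×10⁻⁵ / 0.564 = 5.096×10⁻⁵ einstein.
Absorbed by unknown: 0.264 × 5.096×10⁻⁵ = 1.345×10⁻⁵ mol.
Φ(unknown) = 8.82×10⁻⁶ / 1.345×10⁻⁵ = 0.66.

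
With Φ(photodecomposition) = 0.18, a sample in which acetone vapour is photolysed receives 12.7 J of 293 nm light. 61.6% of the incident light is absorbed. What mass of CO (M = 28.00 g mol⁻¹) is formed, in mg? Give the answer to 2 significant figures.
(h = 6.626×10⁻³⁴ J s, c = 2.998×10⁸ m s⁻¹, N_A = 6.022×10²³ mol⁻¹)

Photon energy at 293 nm: hc/λ = (6.626×10⁻³⁴)(2.998×10⁸)/(293×10⁻⁹) = 6.780×10⁻¹⁹ J.
Photons incident: 12.7 / 6.780×10⁻¹⁹ = 1.873×10¹⁹, i.e. 1.873×10¹⁹/6.022×10²³ = 3.110×10⁻⁵ mol.
Photons absorbed: 0.616 × 3.110×10⁻⁵ = 1.916×10⁻⁵ mol.
Product: Φ × n_abs = 0.18 × 1.916×10⁻⁵ = 3.449×10⁻⁶ mol.
Mass: 3.449×10⁻⁶ × 28.00 = 9.657×10⁻⁵ g = 0.097 mg.

0.097 mg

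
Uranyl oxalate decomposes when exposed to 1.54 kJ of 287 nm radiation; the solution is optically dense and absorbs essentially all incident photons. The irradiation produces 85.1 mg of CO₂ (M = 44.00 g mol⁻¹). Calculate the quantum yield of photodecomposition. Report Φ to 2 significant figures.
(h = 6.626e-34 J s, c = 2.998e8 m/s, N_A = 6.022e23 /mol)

Φ = 0.52

Product: 85.1 mg / 44.00 g mol⁻¹ = 0.001934 mol.
Photon energy at 287 nm: hc/λ = (6.626e-34)(2.998e8)/(287e-9) = 6.922e-19 J.
Incident energy: 1.54 kJ = 1540 J.
Photons incident: 1540 / 6.922e-19 = 2.225e21, i.e. 2.225e21/6.022e23 = 0.003695 mol.
Φ = 0.001934 mol / 0.003695 mol photons = 0.52.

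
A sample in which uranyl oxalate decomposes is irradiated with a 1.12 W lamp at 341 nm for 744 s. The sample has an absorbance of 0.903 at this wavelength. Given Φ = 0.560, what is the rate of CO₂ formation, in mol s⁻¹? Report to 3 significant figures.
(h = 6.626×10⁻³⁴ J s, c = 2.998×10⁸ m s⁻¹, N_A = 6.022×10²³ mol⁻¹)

Photon energy at 341 nm: hc/λ = (6.626×10⁻³⁴)(2.998×10⁸)/(341×10⁻⁹) = 5.825×10⁻¹⁹ J.
Energy delivered: (1.12 W)(744 s) = 833.3 J.
Photons incident: 833.3 / 5.825×10⁻¹⁹ = 1.431×10²¹, i.e. 1.431×10²¹/6.022×10²³ = 0.002376 mol.
Fraction absorbed: 1 − 10^(−0.903) = 0.8750.
Photons absorbed: 0.8750 × 0.002376 = 0.002079 mol.
Product formed: 0.560 × 0.002079 = 0.001164 mol.
Rate: 0.001164 / 744 s = 1.56×10⁻⁶ mol s⁻¹.

1.56×10⁻⁶ mol s⁻¹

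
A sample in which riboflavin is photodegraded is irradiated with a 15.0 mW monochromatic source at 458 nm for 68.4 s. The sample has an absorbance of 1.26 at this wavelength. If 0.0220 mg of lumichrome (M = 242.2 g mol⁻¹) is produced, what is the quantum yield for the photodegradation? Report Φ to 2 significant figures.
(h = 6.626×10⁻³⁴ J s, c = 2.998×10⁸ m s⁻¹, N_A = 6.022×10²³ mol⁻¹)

Product: 0.0220 mg / 242.2 g mol⁻¹ = 9.083×10⁻⁸ mol.
Photon energy at 458 nm: hc/λ = (6.626×10⁻³⁴)(2.998×10⁸)/(458×10⁻⁹) = 4.337×10⁻¹⁹ J.
Energy delivered: (15.0 mW)(68.4 s) = 1.026 J.
Photons incident: 1.026 / 4.337×10⁻¹⁹ = 2.366×10¹⁸, i.e. 2.366×10¹⁸/6.022×10²³ = 3.929×10⁻⁶ mol.
Fraction absorbed: 1 − 10^(−1.26) = 0.9450.
Photons absorbed: 0.9450 × 3.929×10⁻⁶ = 3.713×10⁻⁶ mol.
Φ = 9.083×10⁻⁸ mol / 3.713×10⁻⁶ mol photons = 0.024.

Φ = 0.024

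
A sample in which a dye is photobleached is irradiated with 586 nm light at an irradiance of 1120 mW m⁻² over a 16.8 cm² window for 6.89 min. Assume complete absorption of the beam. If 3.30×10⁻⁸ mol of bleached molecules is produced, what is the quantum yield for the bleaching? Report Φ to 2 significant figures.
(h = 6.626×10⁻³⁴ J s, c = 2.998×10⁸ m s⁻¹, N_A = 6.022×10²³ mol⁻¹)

Photon energy at 586 nm: hc/λ = (6.626×10⁻³⁴)(2.998×10⁸)/(586×10⁻⁹) = 3.390×10⁻¹⁹ J.
Energy delivered: (1120 mW m⁻²)(16.8×10⁻⁴ m²)(413.4 s) = 0.7779 J.
Photons incident: 0.7779 / 3.390×10⁻¹⁹ = 2.295×10¹⁸, i.e. 2.295×10¹⁸/6.022×10²³ = 3.811×10⁻⁶ mol.
Φ = 3.30×10⁻⁸ mol / 3.811×10⁻⁶ mol photons = 0.0087.

Φ = 0.0087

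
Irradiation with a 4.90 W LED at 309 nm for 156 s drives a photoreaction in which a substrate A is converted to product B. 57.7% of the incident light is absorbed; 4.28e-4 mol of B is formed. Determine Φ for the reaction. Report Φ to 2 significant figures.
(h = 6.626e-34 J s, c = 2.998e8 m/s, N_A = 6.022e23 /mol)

Φ = 0.38

Photon energy at 309 nm: hc/λ = (6.626e-34)(2.998e8)/(309e-9) = 6.429e-19 J.
Energy delivered: (4.90 W)(156 s) = 764.4 J.
Photons incident: 764.4 / 6.429e-19 = 1.189e21, i.e. 1.189e21/6.022e23 = 0.001974 mol.
Photons absorbed: 0.577 × 0.001974 = 0.001139 mol.
Φ = 4.28e-4 mol / 0.001139 mol photons = 0.38.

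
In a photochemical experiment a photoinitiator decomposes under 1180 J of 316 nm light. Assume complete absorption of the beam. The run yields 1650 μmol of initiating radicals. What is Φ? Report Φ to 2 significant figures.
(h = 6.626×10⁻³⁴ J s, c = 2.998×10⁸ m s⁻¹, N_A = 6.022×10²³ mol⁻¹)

Product: 1650 μmol = 0.00165 mol.
Photon energy at 316 nm: hc/λ = (6.626×10⁻³⁴)(2.998×10⁸)/(316×10⁻⁹) = 6.286×10⁻¹⁹ J.
Photons incident: 1180 / 6.286×10⁻¹⁹ = 1.877×10²¹, i.e. 1.877×10²¹/6.022×10²³ = 0.003117 mol.
Φ = 0.00165 mol / 0.003117 mol photons = 0.53.

Φ = 0.53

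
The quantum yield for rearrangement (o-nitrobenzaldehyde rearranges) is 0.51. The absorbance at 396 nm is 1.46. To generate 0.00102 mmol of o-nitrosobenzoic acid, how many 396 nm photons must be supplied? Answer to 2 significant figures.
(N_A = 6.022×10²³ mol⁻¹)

Product: 0.00102 mmol = 1.02×10⁻⁶ mol.
Photons that must be absorbed: 1.02×10⁻⁶ / 0.51 = 2.000×10⁻⁶ mol.
Fraction absorbed: 1 − 10^(−1.46) = 0.9653.
Incident photons needed: 2.000×10⁻⁶ / 0.9653 = 2.072×10⁻⁶ mol.
Photon count: 2.072×10⁻⁶ × 6.022×10²³ = 1.2×10¹⁸.

1.2×10¹⁸ photons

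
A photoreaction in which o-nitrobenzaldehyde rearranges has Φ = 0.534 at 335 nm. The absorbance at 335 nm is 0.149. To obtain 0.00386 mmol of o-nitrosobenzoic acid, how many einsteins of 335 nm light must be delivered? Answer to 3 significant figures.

Product: 0.00386 mmol = 3.86×10⁻⁶ mol.
Photons that must be absorbed: 3.86×10⁻⁶ / 0.534 = 7.228×10⁻⁶ mol.
Fraction absorbed: 1 − 10^(−0.149) = 0.2904.
Incident photons needed: 7.228×10⁻⁶ / 0.2904 = 2.489×10⁻⁵ mol.

2.49×10⁻⁵ einstein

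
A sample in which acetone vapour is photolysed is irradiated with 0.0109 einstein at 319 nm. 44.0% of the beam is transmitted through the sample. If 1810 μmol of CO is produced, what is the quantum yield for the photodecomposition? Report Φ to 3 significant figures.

Φ = 0.297

Product: 1810 μmol = 0.00181 mol.
Fraction absorbed: 1 − 44.0/100 = 0.5600.
Photons absorbed: 0.5600 × 0.0109 = 0.006104 mol.
Φ = 0.00181 mol / 0.006104 mol photons = 0.297.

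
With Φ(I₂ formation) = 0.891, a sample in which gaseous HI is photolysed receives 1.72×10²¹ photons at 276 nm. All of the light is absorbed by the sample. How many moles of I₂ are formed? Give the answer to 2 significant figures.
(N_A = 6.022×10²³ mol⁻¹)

Moles of photons: 1.72×10²¹ / 6.022×10²³ = 0.002856 mol.
Product: Φ × n_abs = 0.891 × 0.002856 = 0.002545 mol.

0.0025 mol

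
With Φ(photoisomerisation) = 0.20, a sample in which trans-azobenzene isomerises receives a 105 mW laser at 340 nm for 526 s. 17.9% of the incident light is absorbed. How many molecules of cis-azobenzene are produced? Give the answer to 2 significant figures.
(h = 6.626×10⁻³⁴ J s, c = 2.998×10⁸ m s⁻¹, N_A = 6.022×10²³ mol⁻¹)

3.4×10¹⁸ molecules

Photon energy at 340 nm: hc/λ = (6.626×10⁻³⁴)(2.998×10⁸)/(340×10⁻⁹) = 5.843×10⁻¹⁹ J.
Energy delivered: (105 mW)(526 s) = 55.23 J.
Photons incident: 55.23 / 5.843×10⁻¹⁹ = 9.452×10¹⁹, i.e. 9.452×10¹⁹/6.022×10²³ = 1.570×10⁻⁴ mol.
Photons absorbed: 0.179 × 1.570×10⁻⁴ = 2.810×10⁻⁵ mol.
Product: Φ × n_abs = 0.20 × 2.810×10⁻⁵ = 5.620×10⁻⁶ mol.
As a count: 5.620×10⁻⁶ × 6.022×10²³ = 3.4×10¹⁸.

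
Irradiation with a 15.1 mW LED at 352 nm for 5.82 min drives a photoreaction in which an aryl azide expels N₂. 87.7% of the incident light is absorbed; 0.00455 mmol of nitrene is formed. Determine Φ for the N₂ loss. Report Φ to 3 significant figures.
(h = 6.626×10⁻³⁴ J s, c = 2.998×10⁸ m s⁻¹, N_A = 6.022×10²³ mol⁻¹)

Φ = 0.334

Product: 0.00455 mmol = 4.55×10⁻⁶ mol.
Photon energy at 352 nm: hc/λ = (6.626×10⁻³⁴)(2.998×10⁸)/(352×10⁻⁹) = 5.643×10⁻¹⁹ J.
Energy delivered: (15.1 mW)(349.2 s) = 5.273 J.
Photons incident: 5.273 / 5.643×10⁻¹⁹ = 9.344×10¹⁸, i.e. 9.344×10¹⁸/6.022×10²³ = 1.552×10⁻⁵ mol.
Photons absorbed: 0.877 × 1.552×10⁻⁵ = 1.361×10⁻⁵ mol.
Φ = 4.55×10⁻⁶ mol / 1.361×10⁻⁵ mol photons = 0.334.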